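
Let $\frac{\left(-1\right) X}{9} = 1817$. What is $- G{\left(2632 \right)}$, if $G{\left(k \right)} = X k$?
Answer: $43041096$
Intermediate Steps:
$X = -16353$ ($X = \left(-9\right) 1817 = -16353$)
$G{\left(k \right)} = - 16353 k$
$- G{\left(2632 \right)} = - \left(-16353\right) 2632 = \left(-1\right) \left(-43041096\right) = 43041096$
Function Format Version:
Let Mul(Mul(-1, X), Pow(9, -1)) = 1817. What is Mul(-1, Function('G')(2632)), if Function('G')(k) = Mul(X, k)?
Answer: 43041096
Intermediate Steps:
X = -16353 (X = Mul(-9, 1817) = -16353)
Function('G')(k) = Mul(-16353, k)
Mul(-1, Function('G')(2632)) = Mul(-1, Mul(-16353, 2632)) = Mul(-1, -43041096) = 43041096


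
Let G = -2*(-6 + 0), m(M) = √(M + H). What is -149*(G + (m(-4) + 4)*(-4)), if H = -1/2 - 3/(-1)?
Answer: 596 + 298*I*√6 ≈ 596.0 + 729.95*I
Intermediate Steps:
H = 5/2 (H = -1*½ - 3*(-1) = -½ + 3 = 5/2 ≈ 2.5000)
m(M) = √(5/2 + M) (m(M) = √(M + 5/2) = √(5/2 + M))
G = 12 (G = -2*(-6) = 12)
-149*(G + (m(-4) + 4)*(-4)) = -149*(12 + (√(10 + 4*(-4))/2 + 4)*(-4)) = -149*(12 + (√(10 - 16)/2 + 4)*(-4)) = -149*(12 + (√(-6)/2 + 4)*(-4)) = -149*(12 + ((I*√6)/2 + 4)*(-4)) = -149*(12 + (I*√6/2 + 4)*(-4)) = -149*(12 + (4 + I*√6/2)*(-4)) = -149*(12 + (-16 - 2*I*√6)) = -149*(-4 - 2*I*√6) = 596 + 298*I*√6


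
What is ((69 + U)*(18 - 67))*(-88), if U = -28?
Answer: 176792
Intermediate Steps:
((69 + U)*(18 - 67))*(-88) = ((69 - 28)*(18 - 67))*(-88) = (41*(-49))*(-88) = -2009*(-88) = 176792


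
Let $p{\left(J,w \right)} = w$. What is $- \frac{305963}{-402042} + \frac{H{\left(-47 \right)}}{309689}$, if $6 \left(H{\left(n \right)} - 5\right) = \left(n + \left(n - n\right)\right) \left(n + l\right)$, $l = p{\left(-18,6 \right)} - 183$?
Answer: $\frac{31820278471}{41502661646} \approx 0.7667$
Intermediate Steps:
$l = -177$ ($l = 6 - 183 = -177$)
$H{\left(n \right)} = 5 + \frac{n \left(-177 + n\right)}{6}$ ($H{\left(n \right)} = 5 + \frac{\left(n + \left(n - n\right)\right) \left(n - 177\right)}{6} = 5 + \frac{\left(n + 0\right) \left(-177 + n\right)}{6} = 5 + \frac{n \left(-177 + n\right)}{6}$)
$- \frac{305963}{-402042} + \frac{H{\left(-47 \right)}}{309689} = - \frac{305963}{-402042} + \frac{5 - - \frac{2773}{2} + \frac{\left(-47\right)^{2}}{6}}{309689} = \left(-305963\right) \left(- \frac{1}{402042}\right) + \left(5 + \frac{2773}{2} + \frac{1}{6} \cdot 2209\right) \frac{1}{309689} = \frac{305963}{402042} + \left(5 + \frac{2773}{2} + \frac{2209}{6}\right) \frac{1}{309689} = \frac{305963}{402042} + \frac{5279}{3} \cdot \frac{1}{309689} = \frac{305963}{402042} + \frac{5279}{929067} = \frac{31820278471}{41502661646}$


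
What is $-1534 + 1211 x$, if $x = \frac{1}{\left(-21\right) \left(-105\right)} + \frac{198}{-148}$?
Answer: $- \frac{73509773}{23310} \approx -3153.6$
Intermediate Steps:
$x = - \frac{218221}{163170}$ ($x = \left(- \frac{1}{21}\right) \left(- \frac{1}{105}\right) + 198 \left(- \frac{1}{148}\right) = \frac{1}{2205} - \frac{99}{74} = - \frac{218221}{163170} \approx -1.3374$)
$-1534 + 1211 x = -1534 + 1211 \left(- \frac{218221}{163170}\right) = -1534 - \frac{37752233}{23310} = - \frac{73509773}{23310}$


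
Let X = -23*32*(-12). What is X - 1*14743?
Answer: -5911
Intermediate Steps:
X = 8832 (X = -736*(-12) = 8832)
X - 1*14743 = 8832 - 1*14743 = 8832 - 14743 = -5911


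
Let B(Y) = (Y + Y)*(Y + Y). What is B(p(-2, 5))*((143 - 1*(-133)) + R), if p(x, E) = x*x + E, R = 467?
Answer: 240732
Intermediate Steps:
p(x, E) = E + x² (p(x, E) = x² + E = E + x²)
B(Y) = 4*Y² (B(Y) = (2*Y)*(2*Y) = 4*Y²)
B(p(-2, 5))*((143 - 1*(-133)) + R) = (4*(5 + (-2)²)²)*((143 - 1*(-133)) + 467) = (4*(5 + 4)²)*((143 + 133) + 467) = (4*9²)*(276 + 467) = (4*81)*743 = 324*743 = 240732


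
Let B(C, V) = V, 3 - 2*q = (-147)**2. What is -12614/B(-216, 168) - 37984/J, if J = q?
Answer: -1030855/14404 ≈ -71.567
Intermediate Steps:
q = -10803 (q = 3/2 - 1/2*(-147)**2 = 3/2 - 1/2*21609 = 3/2 - 21609/2 = -10803)
J = -10803
-12614/B(-216, 168) - 37984/J = -12614/168 - 37984/(-10803) = -12614*1/168 - 37984*(-1/10803) = -901/12 + 37984/10803 = -1030855/14404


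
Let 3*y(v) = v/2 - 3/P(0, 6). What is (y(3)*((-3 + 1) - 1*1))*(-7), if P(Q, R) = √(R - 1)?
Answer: 21/2 - 21*√5/5 ≈ 1.1085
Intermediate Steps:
P(Q, R) = √(-1 + R)
y(v) = -√5/5 + v/6 (y(v) = (v/2 - 3/√(-1 + 6))/3 = (v*(½) - 3*√5/5)/3 = (v/2 - 3*√5/5)/3 = -√5/5 + v/6)
(y(3)*((-3 + 1) - 1*1))*(-7) = ((-√5/5 + (⅙)*3)*((-3 + 1) - 1*1))*(-7) = ((-√5/5 + ½)*(-2 - 1))*(-7) = ((½ - √5/5)*(-3))*(-7) = (-3/2 + 3*√5/5)*(-7) = 21/2 - 21*√5/5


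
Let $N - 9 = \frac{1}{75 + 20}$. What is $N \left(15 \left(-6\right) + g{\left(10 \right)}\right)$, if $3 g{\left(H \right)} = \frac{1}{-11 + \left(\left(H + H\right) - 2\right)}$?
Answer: $- \frac{1616984}{1995} \approx -810.52$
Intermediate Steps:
$g{\left(H \right)} = \frac{1}{3 \left(-13 + 2 H\right)}$ ($g{\left(H \right)} = \frac{1}{3 \left(-11 + \left(\left(H + H\right) - 2\right)\right)} = \frac{1}{3 \left(-11 + \left(2 H - 2\right)\right)} = \frac{1}{3 \left(-11 + \left(-2 + 2 H\right)\right)} = \frac{1}{3 \left(-13 + 2 H\right)}$)
$N = \frac{856}{95}$ ($N = 9 + \frac{1}{75 + 20} = 9 + \frac{1}{95} = \frac{856}{95} \approx 9.0105$)
$N \left(15 \left(-6\right) + g{\left(10 \right)}\right) = \frac{856 \left(15 \left(-6\right) + \frac{1}{3 \left(-13 + 2 \cdot 10\right)}\right)}{95} = \frac{856 \left(-90 + \frac{1}{3 \left(-13 + 20\right)}\right)}{95} = \frac{856 \left(-90 + \frac{1}{3 \cdot 7}\right)}{95} = \frac{856 \left(-90 + \frac{1}{3} \cdot \frac{1}{7}\right)}{95} = \frac{856 \left(-90 + \frac{1}{21}\right)}{95} = \frac{856}{95} \left(- \frac{1889}{21}\right) = - \frac{1616984}{1995}$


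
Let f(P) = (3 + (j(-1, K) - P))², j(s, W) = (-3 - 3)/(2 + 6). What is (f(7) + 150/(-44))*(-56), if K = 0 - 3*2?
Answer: -23597/22 ≈ -1072.6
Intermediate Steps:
K = -6 (K = 0 - 6 = -6)
j(s, W) = -¾ (j(s, W) = -6/8 = -6*⅛ = -¾)
f(P) = (9/4 - P)² (f(P) = (3 + (-¾ - P))² = (9/4 - P)²)
(f(7) + 150/(-44))*(-56) = ((-9 + 4*7)²/16 + 150/(-44))*(-56) = ((-9 + 28)²/16 + 150*(-1/44))*(-56) = ((1/16)*19² - 75/22)*(-56) = ((1/16)*361 - 75/22)*(-56) = (361/16 - 75/22)*(-56) = (3371/176)*(-56) = -23597/22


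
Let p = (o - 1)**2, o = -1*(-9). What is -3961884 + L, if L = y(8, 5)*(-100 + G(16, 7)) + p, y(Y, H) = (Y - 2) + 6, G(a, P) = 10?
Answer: -3962900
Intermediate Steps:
y(Y, H) = 4 + Y (y(Y, H) = (-2 + Y) + 6 = 4 + Y)
o = 9
p = 64 (p = (9 - 1)**2 = 8**2 = 64)
L = -1016 (L = (4 + 8)*(-100 + 10) + 64 = 12*(-90) + 64 = -1080 + 64 = -1016)
-3961884 + L = -3961884 - 1016 = -3962900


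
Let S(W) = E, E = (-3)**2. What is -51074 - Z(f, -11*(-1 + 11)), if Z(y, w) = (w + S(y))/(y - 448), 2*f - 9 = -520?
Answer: -71861320/1407 ≈ -51074.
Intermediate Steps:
E = 9
f = -511/2 (f = 9/2 + (1/2)*(-520) = 9/2 - 260 = -511/2 ≈ -255.50)
S(W) = 9
Z(y, w) = (9 + w)/(-448 + y) (Z(y, w) = (w + 9)/(y - 448) = (9 + w)/(-448 + y))
-51074 - Z(f, -11*(-1 + 11)) = -51074 - (9 - 11*(-1 + 11))/(-448 - 511/2) = -51074 - (9 - 11*10)/(-1407/2) = -51074 - (-2)*(9 - 110)/1407 = -51074 - (-2)*(-101)/1407 = -51074 - 1*202/1407 = -51074 - 202/1407 = -71861320/1407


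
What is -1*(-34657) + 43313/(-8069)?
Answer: 279604020/8069 ≈ 34652.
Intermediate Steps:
-1*(-34657) + 43313/(-8069) = 34657 + 43313*(-1/8069) = 34657 - 43313/8069 = 279604020/8069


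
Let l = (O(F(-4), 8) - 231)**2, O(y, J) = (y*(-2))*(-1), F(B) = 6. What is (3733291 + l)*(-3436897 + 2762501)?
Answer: -2550061223792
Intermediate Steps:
O(y, J) = 2*y (O(y, J) = -2*y*(-1) = 2*y)
l = 47961 (l = (2*6 - 231)**2 = (12 - 231)**2 = (-219)**2 = 47961)
(3733291 + l)*(-3436897 + 2762501) = (3733291 + 47961)*(-3436897 + 2762501) = 3781252*(-674396) = -2550061223792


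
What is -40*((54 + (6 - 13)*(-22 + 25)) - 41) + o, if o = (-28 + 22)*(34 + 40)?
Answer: -124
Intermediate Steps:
o = -444 (o = -6*74 = -444)
-40*((54 + (6 - 13)*(-22 + 25)) - 41) + o = -40*((54 + (6 - 13)*(-22 + 25)) - 41) - 444 = -40*((54 - 7*3) - 41) - 444 = -40*((54 - 21) - 41) - 444 = -40*(33 - 41) - 444 = -40*(-8) - 444 = 320 - 444 = -124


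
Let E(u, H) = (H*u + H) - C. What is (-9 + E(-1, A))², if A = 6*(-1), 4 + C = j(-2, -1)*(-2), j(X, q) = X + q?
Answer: 121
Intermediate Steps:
C = 2 (C = -4 + (-2 - 1)*(-2) = -4 - 3*(-2) = -4 + 6 = 2)
A = -6
E(u, H) = -2 + H + H*u (E(u, H) = (H*u + H) - 1*2 = (H + H*u) - 2 = -2 + H + H*u)
(-9 + E(-1, A))² = (-9 + (-2 - 6 - 6*(-1)))² = (-9 + (-2 - 6 + 6))² = (-9 - 2)² = (-11)² = 121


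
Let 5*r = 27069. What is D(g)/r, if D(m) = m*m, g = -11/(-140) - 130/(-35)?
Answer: 93987/35370160 ≈ 0.0026572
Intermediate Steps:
r = 27069/5 (r = (⅕)*27069 = 27069/5 ≈ 5413.8)
g = 531/140 (g = -11*(-1/140) - 130*(-1/35) = 11/140 + 26/7 = 531/140 ≈ 3.7929)
D(m) = m²
D(g)/r = (531/140)²/(27069/5) = (281961/19600)*(5/27069) = 93987/35370160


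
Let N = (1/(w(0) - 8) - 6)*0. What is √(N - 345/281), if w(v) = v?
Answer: I*√96945/281 ≈ 1.108*I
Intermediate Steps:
N = 0 (N = (1/(0 - 8) - 6)*0 = (1/(-8) - 6)*0 = (-⅛ - 6)*0 = -49/8*0 = 0)
√(N - 345/281) = √(0 - 345/281) = √(-345/281) = I*√96945/281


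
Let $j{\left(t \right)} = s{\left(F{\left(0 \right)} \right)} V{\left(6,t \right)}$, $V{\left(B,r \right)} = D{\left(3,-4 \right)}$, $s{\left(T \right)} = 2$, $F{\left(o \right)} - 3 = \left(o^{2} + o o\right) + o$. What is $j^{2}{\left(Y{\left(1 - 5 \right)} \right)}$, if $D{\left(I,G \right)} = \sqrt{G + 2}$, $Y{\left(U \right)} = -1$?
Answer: $-8$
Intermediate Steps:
$D{\left(I,G \right)} = \sqrt{2 + G}$
$F{\left(o \right)} = 3 + o + 2 o^{2}$ ($F{\left(o \right)} = 3 + \left(\left(o^{2} + o o\right) + o\right) = 3 + \left(\left(o^{2} + o^{2}\right) + o\right) = 3 + \left(2 o^{2} + o\right) = 3 + \left(o + 2 o^{2}\right) = 3 + o + 2 o^{2}$)
$V{\left(B,r \right)} = i \sqrt{2}$ ($V{\left(B,r \right)} = \sqrt{2 - 4} = \sqrt{-2} = i \sqrt{2}$)
$j{\left(t \right)} = 2 i \sqrt{2}$
$j^{2}{\left(Y{\left(1 - 5 \right)} \right)} = \left(2 i \sqrt{2}\right)^{2} = -8$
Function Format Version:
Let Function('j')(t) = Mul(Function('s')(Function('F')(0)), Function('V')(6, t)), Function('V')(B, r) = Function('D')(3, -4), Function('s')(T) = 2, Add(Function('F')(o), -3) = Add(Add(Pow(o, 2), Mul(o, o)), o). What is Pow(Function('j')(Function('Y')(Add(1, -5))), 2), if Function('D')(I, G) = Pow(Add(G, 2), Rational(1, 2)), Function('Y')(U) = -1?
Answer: -8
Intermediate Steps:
Function('D')(I, G) = Pow(Add(2, G), Rational(1, 2))
Function('F')(o) = Add(3, o, Mul(2, Pow(o, 2))) (Function('F')(o) = Add(3, Add(Add(Pow(o, 2), Mul(o, o)), o)) = Add(3, Add(Add(Pow(o, 2), Pow(o, 2)), o)) = Add(3, Add(Mul(2, Pow(o, 2)), o)) = Add(3, Add(o, Mul(2, Pow(o, 2)))) = Add(3, o, Mul(2, Pow(o, 2))))
Function('V')(B, r) = Mul(I, Pow(2, Rational(1, 2))) (Function('V')(B, r) = Pow(Add(2, -4), Rational(1, 2)) = Pow(-2, Rational(1, 2)) = Mul(I, Pow(2, Rational(1, 2))))
Function('j')(t) = Mul(2, I, Pow(2, Rational(1, 2))) (Function('j')(t) = Mul(2, Mul(I, Pow(2, Rational(1, 2)))) = Mul(2, I, Pow(2, Rational(1, 2))))
Pow(Function('j')(Function('Y')(Add(1, -5))), 2) = Pow(Mul(2, I, Pow(2, Rational(1, 2))), 2) = -8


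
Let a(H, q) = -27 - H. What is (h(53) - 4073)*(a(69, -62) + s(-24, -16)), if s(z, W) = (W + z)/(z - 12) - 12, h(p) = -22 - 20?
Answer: 3958630/9 ≈ 4.3985e+5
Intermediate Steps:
h(p) = -42
s(z, W) = -12 + (W + z)/(-12 + z) (s(z, W) = (W + z)/(-12 + z) - 12 = -12 + (W + z)/(-12 + z))
(h(53) - 4073)*(a(69, -62) + s(-24, -16)) = (-42 - 4073)*((-27 - 1*69) + (144 - 16 - 11*(-24))/(-12 - 24)) = -4115*((-27 - 69) + (144 - 16 + 264)/(-36)) = -4115*(-96 - 1/36*392) = -4115*(-96 - 98/9) = -4115*(-962/9) = 3958630/9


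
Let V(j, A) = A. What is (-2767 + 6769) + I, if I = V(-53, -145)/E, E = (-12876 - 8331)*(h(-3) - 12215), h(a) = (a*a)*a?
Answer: 1038983608043/259616094 ≈ 4002.0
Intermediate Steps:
h(a) = a³ (h(a) = a²*a = a³)
E = 259616094 (E = (-12876 - 8331)*((-3)³ - 12215) = -21207*(-27 - 12215) = -21207*(-12242) = 259616094)
I = -145/259616094 ≈ -5.5852e-7
(-2767 + 6769) + I = (-2767 + 6769) - 145/259616094 = 4002 - 145/259616094 = 1038983608043/259616094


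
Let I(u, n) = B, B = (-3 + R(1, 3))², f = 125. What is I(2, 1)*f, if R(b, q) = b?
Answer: 500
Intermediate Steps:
B = 4 (B = (-3 + 1)² = (-2)² = 4)
I(u, n) = 4
I(2, 1)*f = 4*125 = 500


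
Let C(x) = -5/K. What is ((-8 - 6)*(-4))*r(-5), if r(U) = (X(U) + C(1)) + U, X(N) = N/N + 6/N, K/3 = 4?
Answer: -4718/15 ≈ -314.53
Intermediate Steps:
K = 12 (K = 3*4 = 12)
C(x) = -5/12
X(N) = 1 + 6/N
r(U) = -5/12 + U + (6 + U)/U (r(U) = ((6 + U)/U - 5/12) + U = (-5/12 + (6 + U)/U) + U = -5/12 + U + (6 + U)/U)
((-8 - 6)*(-4))*r(-5) = ((-8 - 6)*(-4))*(7/12 - 5 + 6/(-5)) = (-14*(-4))*(7/12 - 5 + 6*(-⅕)) = 56*(7/12 - 5 - 6/5) = 56*(-337/60) = -4718/15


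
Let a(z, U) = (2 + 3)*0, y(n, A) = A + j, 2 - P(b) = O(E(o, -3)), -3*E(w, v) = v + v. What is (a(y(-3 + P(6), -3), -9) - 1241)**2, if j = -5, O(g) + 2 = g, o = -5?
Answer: 1540081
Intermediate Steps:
E(w, v) = -2*v/3 (E(w, v) = -(v + v)/3 = -2*v/3)
O(g) = -2 + g
P(b) = 2 (P(b) = 2 - (-2 - 2/3*(-3)) = 2 - (-2 + 2) = 2 - 1*0 = 2 + 0 = 2)
y(n, A) = -5 + A (y(n, A) = A - 5 = -5 + A)
a(z, U) = 0 (a(z, U) = 5*0 = 0)
(a(y(-3 + P(6), -3), -9) - 1241)**2 = (0 - 1241)**2 = (-1241)**2 = 1540081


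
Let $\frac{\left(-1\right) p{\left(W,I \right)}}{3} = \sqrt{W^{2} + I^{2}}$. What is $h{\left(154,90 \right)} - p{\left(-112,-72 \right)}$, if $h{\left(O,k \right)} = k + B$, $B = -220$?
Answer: $-130 + 24 \sqrt{277} \approx 269.44$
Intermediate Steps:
$p{\left(W,I \right)} = - 3 \sqrt{I^{2} + W^{2}}$ ($p{\left(W,I \right)} = - 3 \sqrt{W^{2} + I^{2}} = - 3 \sqrt{I^{2} + W^{2}}$)
$h{\left(O,k \right)} = -220 + k$ ($h{\left(O,k \right)} = k - 220 = -220 + k$)
$h{\left(154,90 \right)} - p{\left(-112,-72 \right)} = \left(-220 + 90\right) - - 3 \sqrt{\left(-72\right)^{2} + \left(-112\right)^{2}} = -130 - - 3 \sqrt{5184 + 12544} = -130 - - 3 \sqrt{17728} = -130 - - 3 \cdot 8 \sqrt{277} = -130 - - 24 \sqrt{277} = -130 + 24 \sqrt{277}$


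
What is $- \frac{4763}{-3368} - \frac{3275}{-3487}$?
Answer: $\frac{27638781}{11744216} \approx 2.3534$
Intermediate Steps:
$- \frac{4763}{-3368} - \frac{3275}{-3487} = \left(-4763\right) \left(- \frac{1}{3368}\right) - - \frac{3275}{3487} = \frac{4763}{3368} + \frac{3275}{3487} = \frac{27638781}{11744216}$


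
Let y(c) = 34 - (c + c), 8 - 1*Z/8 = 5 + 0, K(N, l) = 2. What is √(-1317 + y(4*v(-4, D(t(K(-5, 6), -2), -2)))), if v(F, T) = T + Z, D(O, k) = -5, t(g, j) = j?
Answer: I*√1435 ≈ 37.881*I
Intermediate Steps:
Z = 24 (Z = 64 - 8*(5 + 0) = 64 - 8*5 = 64 - 40 = 24)
v(F, T) = 24 + T (v(F, T) = T + 24 = 24 + T)
y(c) = 34 - 2*c
√(-1317 + y(4*v(-4, D(t(K(-5, 6), -2), -2)))) = √(-1317 + (34 - 8*(24 - 5))) = √(-1317 + (34 - 8*19)) = √(-1317 + (34 - 2*76)) = √(-1317 + (34 - 152)) = √(-1317 - 118) = √(-1435) = I*√1435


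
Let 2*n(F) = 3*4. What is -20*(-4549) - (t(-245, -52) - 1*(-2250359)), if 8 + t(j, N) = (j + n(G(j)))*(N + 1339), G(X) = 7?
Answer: -1851778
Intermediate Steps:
n(F) = 6 (n(F) = (3*4)/2 = (½)*12 = 6)
t(j, N) = -8 + (6 + j)*(1339 + N) (t(j, N) = -8 + (j + 6)*(N + 1339) = -8 + (6 + j)*(1339 + N))
-20*(-4549) - (t(-245, -52) - 1*(-2250359)) = -20*(-4549) - ((8026 + 6*(-52) + 1339*(-245) - 52*(-245)) - 1*(-2250359)) = 90980 - ((8026 - 312 - 328055 + 12740) + 2250359) = 90980 - (-307601 + 2250359) = 90980 - 1*1942758 = 90980 - 1942758 = -1851778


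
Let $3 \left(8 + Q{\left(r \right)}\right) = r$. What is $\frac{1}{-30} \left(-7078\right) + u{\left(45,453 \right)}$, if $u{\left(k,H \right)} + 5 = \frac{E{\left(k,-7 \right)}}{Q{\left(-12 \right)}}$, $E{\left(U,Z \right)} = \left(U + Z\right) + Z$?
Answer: $\frac{4567}{20} \approx 228.35$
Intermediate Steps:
$E{\left(U,Z \right)} = U + 2 Z$
$Q{\left(r \right)} = -8 + \frac{r}{3}$
$u{\left(k,H \right)} = - \frac{23}{6} - \frac{k}{12}$ ($u{\left(k,H \right)} = -5 + \frac{k + 2 \left(-7\right)}{-8 + \frac{1}{3} \left(-12\right)} = -5 + \frac{k - 14}{-8 - 4} = -5 + \frac{-14 + k}{-12} = -5 + \left(-14 + k\right) \left(- \frac{1}{12}\right) = -5 - \left(- \frac{7}{6} + \frac{k}{12}\right) = - \frac{23}{6} - \frac{k}{12}$)
$\frac{1}{-30} \left(-7078\right) + u{\left(45,453 \right)} = \frac{1}{-30} \left(-7078\right) - \frac{91}{12} = \left(- \frac{1}{30}\right) \left(-7078\right) - \frac{91}{12} = \frac{3539}{15} - \frac{91}{12} = \frac{4567}{20}$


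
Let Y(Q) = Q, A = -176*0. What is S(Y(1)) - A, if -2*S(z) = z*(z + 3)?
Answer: -2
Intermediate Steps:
A = 0
S(z) = -z*(3 + z)/2 (S(z) = -z*(z + 3)/2 = -z*(3 + z)/2)
S(Y(1)) - A = -½*1*(3 + 1) - 1*0 = -½*1*4 + 0 = -2 + 0 = -2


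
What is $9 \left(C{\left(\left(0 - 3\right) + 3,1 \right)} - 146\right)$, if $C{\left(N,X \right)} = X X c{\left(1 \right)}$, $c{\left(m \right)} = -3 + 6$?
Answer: $-1287$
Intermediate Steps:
$c{\left(m \right)} = 3$
$C{\left(N,X \right)} = 3 X^{2}$ ($C{\left(N,X \right)} = X X 3 = X^{2} \cdot 3 = 3 X^{2}$)
$9 \left(C{\left(\left(0 - 3\right) + 3,1 \right)} - 146\right) = 9 \left(3 \cdot 1^{2} - 146\right) = 9 \left(3 \cdot 1 - 146\right) = 9 \left(3 - 146\right) = 9 \left(-143\right) = -1287$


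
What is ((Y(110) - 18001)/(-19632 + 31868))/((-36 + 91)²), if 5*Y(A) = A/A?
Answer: -22501/46267375 ≈ -0.00048633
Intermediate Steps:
Y(A) = ⅕ (Y(A) = (A/A)/5 = (⅕)*1 = ⅕)
((Y(110) - 18001)/(-19632 + 31868))/((-36 + 91)²) = ((⅕ - 18001)/(-19632 + 31868))/((-36 + 91)²) = (-90004/5/12236)/(55²) = -90004/5*1/12236/3025 = -22501/15295*1/3025 = -22501/46267375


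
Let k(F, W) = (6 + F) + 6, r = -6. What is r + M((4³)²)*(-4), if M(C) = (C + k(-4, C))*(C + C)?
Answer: -134479878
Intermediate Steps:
k(F, W) = 12 + F
M(C) = 2*C*(8 + C) (M(C) = (C + (12 - 4))*(C + C) = (C + 8)*(2*C) = (8 + C)*(2*C) = 2*C*(8 + C))
r + M((4³)²)*(-4) = -6 + (2*(4³)²*(8 + (4³)²))*(-4) = -6 + (2*64²*(8 + 64²))*(-4) = -6 + (2*4096*(8 + 4096))*(-4) = -6 + (2*4096*4104)*(-4) = -6 + 33619968*(-4) = -6 - 134479872 = -134479878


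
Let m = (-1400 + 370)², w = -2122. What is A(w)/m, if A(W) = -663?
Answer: -663/1060900 ≈ -0.00062494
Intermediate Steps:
m = 1060900 (m = (-1030)² = 1060900)
A(w)/m = -663/1060900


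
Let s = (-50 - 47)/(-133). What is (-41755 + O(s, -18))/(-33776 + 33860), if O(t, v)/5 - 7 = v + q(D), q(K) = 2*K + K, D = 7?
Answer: -41705/84 ≈ -496.49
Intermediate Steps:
q(K) = 3*K
s = 97/133 (s = -97*(-1/133) = 97/133 ≈ 0.72932)
O(t, v) = 140 + 5*v (O(t, v) = 35 + 5*(v + 3*7) = 35 + 5*(v + 21) = 35 + 5*(21 + v) = 35 + (105 + 5*v) = 140 + 5*v)
(-41755 + O(s, -18))/(-33776 + 33860) = (-41755 + (140 + 5*(-18)))/(-33776 + 33860) = (-41755 + (140 - 90))/84 = (-41755 + 50)*(1/84) = -41705*1/84 = -41705/84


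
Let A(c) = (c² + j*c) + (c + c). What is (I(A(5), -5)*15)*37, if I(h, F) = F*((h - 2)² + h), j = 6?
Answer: -11194350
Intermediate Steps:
A(c) = c² + 8*c (A(c) = (c² + 6*c) + (c + c) = (c² + 6*c) + 2*c = c² + 8*c)
I(h, F) = F*(h + (-2 + h)²) (I(h, F) = F*((-2 + h)² + h) = F*(h + (-2 + h)²))
(I(A(5), -5)*15)*37 = (-5*(5*(8 + 5) + (-2 + 5*(8 + 5))²)*15)*37 = (-5*(5*13 + (-2 + 5*13)²)*15)*37 = (-5*(65 + (-2 + 65)²)*15)*37 = (-5*(65 + 63²)*15)*37 = (-5*(65 + 3969)*15)*37 = (-5*4034*15)*37 = -20170*15*37 = -302550*37 = -11194350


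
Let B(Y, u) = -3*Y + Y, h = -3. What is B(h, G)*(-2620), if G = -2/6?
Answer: -15720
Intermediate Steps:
G = -⅓ (G = -2*⅙ = -⅓ ≈ -0.33333)
B(Y, u) = -2*Y
B(h, G)*(-2620) = -2*(-3)*(-2620) = 6*(-2620) = -15720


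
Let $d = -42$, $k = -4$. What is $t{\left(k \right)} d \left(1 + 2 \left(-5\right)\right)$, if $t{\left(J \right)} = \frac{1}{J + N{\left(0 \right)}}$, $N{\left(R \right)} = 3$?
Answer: $-378$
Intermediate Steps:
$t{\left(J \right)} = \frac{1}{3 + J}$ ($t{\left(J \right)} = \frac{1}{J + 3} = \frac{1}{3 + J}$)
$t{\left(k \right)} d \left(1 + 2 \left(-5\right)\right) = \frac{1}{3 - 4} \left(-42\right) \left(1 + 2 \left(-5\right)\right) = \frac{1}{-1} \left(-42\right) \left(1 - 10\right) = \left(-1\right) \left(-42\right) \left(-9\right) = 42 \left(-9\right) = -378$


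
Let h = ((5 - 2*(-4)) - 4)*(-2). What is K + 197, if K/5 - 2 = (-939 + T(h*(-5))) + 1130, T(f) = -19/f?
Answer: 20897/18 ≈ 1160.9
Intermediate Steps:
h = -18 (h = ((5 + 8) - 4)*(-2) = (13 - 4)*(-2) = 9*(-2) = -18)
K = 17351/18 (K = 10 + 5*((-939 - 19/((-18*(-5)))) + 1130) = 10 + 5*((-939 - 19/90) + 1130) = 10 + 5*(-84529/90 + 1130) = 10 + 5*(17171/90) = 10 + 17171/18 = 17351/18 ≈ 963.94)
K + 197 = 17351/18 + 197 = 20897/18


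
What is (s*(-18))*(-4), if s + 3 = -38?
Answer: -2952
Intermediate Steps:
s = -41 (s = -3 - 38 = -41)
(s*(-18))*(-4) = -41*(-18)*(-4) = 738*(-4) = -2952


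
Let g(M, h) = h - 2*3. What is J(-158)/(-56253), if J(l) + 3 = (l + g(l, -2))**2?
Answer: -27553/56253 ≈ -0.48981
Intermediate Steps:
g(M, h) = -6 + h (g(M, h) = h - 6 = -6 + h)
J(l) = -3 + (-8 + l)**2 (J(l) = -3 + (l + (-6 - 2))**2 = -3 + (l - 8)**2 = -3 + (-8 + l)**2)
J(-158)/(-56253) = (-3 + (-8 - 158)**2)/(-56253) = (-3 + (-166)**2)*(-1/56253) = (-3 + 27556)*(-1/56253) = 27553*(-1/56253) = -27553/56253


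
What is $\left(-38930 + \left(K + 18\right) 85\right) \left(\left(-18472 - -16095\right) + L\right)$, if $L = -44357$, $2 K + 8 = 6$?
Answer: $1751823990$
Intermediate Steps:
$K = -1$ ($K = -4 + \frac{1}{2} \cdot 6 = -4 + 3 = -1$)
$\left(-38930 + \left(K + 18\right) 85\right) \left(\left(-18472 - -16095\right) + L\right) = \left(-38930 + \left(-1 + 18\right) 85\right) \left(\left(-18472 - -16095\right) - 44357\right) = \left(-38930 + 17 \cdot 85\right) \left(\left(-18472 + 16095\right) - 44357\right) = \left(-38930 + 1445\right) \left(-2377 - 44357\right) = \left(-37485\right) \left(-46734\right) = 1751823990$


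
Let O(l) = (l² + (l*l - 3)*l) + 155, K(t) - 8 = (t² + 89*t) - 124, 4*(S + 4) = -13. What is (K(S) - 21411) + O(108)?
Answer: 19985397/16 ≈ 1.2491e+6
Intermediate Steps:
S = -29/4 (S = -4 + (¼)*(-13) = -4 - 13/4 = -29/4 ≈ -7.2500)
K(t) = -116 + t² + 89*t (K(t) = 8 + ((t² + 89*t) - 124) = 8 + (-124 + t² + 89*t) = -116 + t² + 89*t)
O(l) = 155 + l² + l*(-3 + l²) (O(l) = (l² + (l² - 3)*l) + 155 = (l² + (-3 + l²)*l) + 155 = (l² + l*(-3 + l²)) + 155 = 155 + l² + l*(-3 + l²))
(K(S) - 21411) + O(108) = ((-116 + (-29/4)² + 89*(-29/4)) - 21411) + (155 + 108² + 108³ - 3*108) = ((-116 + 841/16 - 2581/4) - 21411) + (155 + 11664 + 1259712 - 324) = (-11339/16 - 21411) + 1271207 = -353915/16 + 1271207 = 19985397/16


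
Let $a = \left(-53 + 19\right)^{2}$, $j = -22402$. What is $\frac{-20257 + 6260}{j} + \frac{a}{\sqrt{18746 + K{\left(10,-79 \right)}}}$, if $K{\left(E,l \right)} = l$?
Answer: $\frac{13997}{22402} + \frac{1156 \sqrt{18667}}{18667} \approx 9.0858$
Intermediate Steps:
$a = 1156$ ($a = \left(-34\right)^{2} = 1156$)
$\frac{-20257 + 6260}{j} + \frac{a}{\sqrt{18746 + K{\left(10,-79 \right)}}} = \frac{-20257 + 6260}{-22402} + \frac{1156}{\sqrt{18746 - 79}} = \left(-13997\right) \left(- \frac{1}{22402}\right) + \frac{1156}{\sqrt{18667}} = \frac{13997}{22402} + 1156 \frac{\sqrt{18667}}{18667} = \frac{13997}{22402} + \frac{1156 \sqrt{18667}}{18667}$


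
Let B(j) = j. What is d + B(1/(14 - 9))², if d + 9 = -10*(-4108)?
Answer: 1026776/25 ≈ 41071.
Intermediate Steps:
d = 41071 (d = -9 - 10*(-4108) = -9 + 41080 = 41071)
d + B(1/(14 - 9))² = 41071 + (1/(14 - 9))² = 41071 + (1/5)² = 41071 + (⅕)² = 41071 + 1/25 = 1026776/25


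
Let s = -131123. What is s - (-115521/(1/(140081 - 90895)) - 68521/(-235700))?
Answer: 1339220243284579/235700 ≈ 5.6819e+9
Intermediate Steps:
s - (-115521/(1/(140081 - 90895)) - 68521/(-235700)) = -131123 - (-115521/(1/(140081 - 90895)) - 68521/(-235700)) = -131123 - (-115521/(1/49186) - 68521*(-1/235700)) = -131123 - (-115521/1/49186 + 68521/235700) = -131123 - (-115521*49186 + 68521/235700) = -131123 - (-5682015906 + 68521/235700) = -131123 - 1*(-1339251148975679/235700) = -131123 + 1339251148975679/235700 = 1339220243284579/235700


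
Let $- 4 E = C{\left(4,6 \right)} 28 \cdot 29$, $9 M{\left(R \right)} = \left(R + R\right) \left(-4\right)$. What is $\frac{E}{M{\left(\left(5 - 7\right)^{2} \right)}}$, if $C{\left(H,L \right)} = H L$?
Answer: $\frac{5481}{4} \approx 1370.3$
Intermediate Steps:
$M{\left(R \right)} = - \frac{8 R}{9}$ ($M{\left(R \right)} = \frac{\left(R + R\right) \left(-4\right)}{9} = \frac{2 R \left(-4\right)}{9} = \frac{\left(-8\right) R}{9} = - \frac{8 R}{9}$)
$E = -4872$ ($E = - \frac{4 \cdot 6 \cdot 28 \cdot 29}{4} = - \frac{24 \cdot 28 \cdot 29}{4} = - \frac{672 \cdot 29}{4} = \left(- \frac{1}{4}\right) 19488 = -4872$)
$\frac{E}{M{\left(\left(5 - 7\right)^{2} \right)}} = - \frac{4872}{\left(- \frac{8}{9}\right) \left(5 - 7\right)^{2}} = - \frac{4872}{\left(- \frac{8}{9}\right) \left(-2\right)^{2}} = - \frac{4872}{\left(- \frac{8}{9}\right) 4} = - \frac{4872}{- \frac{32}{9}} = \left(-4872\right) \left(- \frac{9}{32}\right) = \frac{5481}{4}$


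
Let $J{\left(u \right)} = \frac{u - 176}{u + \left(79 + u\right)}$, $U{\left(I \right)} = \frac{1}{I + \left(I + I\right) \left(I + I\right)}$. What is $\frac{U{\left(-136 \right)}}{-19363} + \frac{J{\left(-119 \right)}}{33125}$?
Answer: $\frac{9373795249}{167360082359000} \approx 5.601 \cdot 10^{-5}$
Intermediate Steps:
$U{\left(I \right)} = \frac{1}{I + 4 I^{2}}$ ($U{\left(I \right)} = \frac{1}{I + 2 I 2 I} = \frac{1}{I + 4 I^{2}}$)
$J{\left(u \right)} = \frac{-176 + u}{79 + 2 u}$
$\frac{U{\left(-136 \right)}}{-19363} + \frac{J{\left(-119 \right)}}{33125} = \frac{\frac{1}{-136} \frac{1}{1 + 4 \left(-136\right)}}{-19363} + \frac{\frac{1}{79 + 2 \left(-119\right)} \left(-176 - 119\right)}{33125} = - \frac{1}{136 \left(1 - 544\right)} \left(- \frac{1}{19363}\right) + \frac{1}{79 - 238} \left(-295\right) \frac{1}{33125} = - \frac{1}{136 \left(-543\right)} \left(- \frac{1}{19363}\right) + \frac{1}{-159} \left(-295\right) \frac{1}{33125} = \left(- \frac{1}{136}\right) \left(- \frac{1}{543}\right) \left(- \frac{1}{19363}\right) + \left(- \frac{1}{159}\right) \left(-295\right) \frac{1}{33125} = \frac{1}{73848} \left(- \frac{1}{19363}\right) + \frac{295}{159} \cdot \frac{1}{33125} = - \frac{1}{1429918824} + \frac{59}{1053375} = \frac{9373795249}{167360082359000}$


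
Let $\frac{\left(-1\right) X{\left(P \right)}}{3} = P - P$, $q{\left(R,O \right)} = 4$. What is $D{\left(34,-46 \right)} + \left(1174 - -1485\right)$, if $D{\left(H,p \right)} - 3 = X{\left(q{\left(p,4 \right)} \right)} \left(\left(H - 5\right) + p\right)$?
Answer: $2662$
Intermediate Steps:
$X{\left(P \right)} = 0$ ($X{\left(P \right)} = - 3 \left(P - P\right) = \left(-3\right) 0 = 0$)
$D{\left(H,p \right)} = 3$ ($D{\left(H,p \right)} = 3 + 0 \left(\left(H - 5\right) + p\right) = 3 + 0 \left(\left(-5 + H\right) + p\right) = 3 + 0 \left(-5 + H + p\right) = 3 + 0 = 3$)
$D{\left(34,-46 \right)} + \left(1174 - -1485\right) = 3 + \left(1174 - -1485\right) = 3 + \left(1174 + 1485\right) = 3 + 2659 = 2662$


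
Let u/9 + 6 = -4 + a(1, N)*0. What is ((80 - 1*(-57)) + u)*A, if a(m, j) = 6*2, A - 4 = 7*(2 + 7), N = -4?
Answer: 3149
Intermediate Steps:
A = 67 (A = 4 + 7*(2 + 7) = 4 + 7*9 = 4 + 63 = 67)
a(m, j) = 12
u = -90 (u = -54 + 9*(-4 + 12*0) = -54 + 9*(-4 + 0) = -54 + 9*(-4) = -54 - 36 = -90)
((80 - 1*(-57)) + u)*A = ((80 - 1*(-57)) - 90)*67 = ((80 + 57) - 90)*67 = (137 - 90)*67 = 47*67 = 3149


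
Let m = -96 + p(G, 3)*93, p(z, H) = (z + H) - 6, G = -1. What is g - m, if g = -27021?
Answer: -26553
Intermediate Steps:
p(z, H) = -6 + H + z (p(z, H) = (H + z) - 6 = -6 + H + z)
m = -468 (m = -96 + (-6 + 3 - 1)*93 = -96 - 4*93 = -96 - 372 = -468)
g - m = -27021 - 1*(-468) = -27021 + 468 = -26553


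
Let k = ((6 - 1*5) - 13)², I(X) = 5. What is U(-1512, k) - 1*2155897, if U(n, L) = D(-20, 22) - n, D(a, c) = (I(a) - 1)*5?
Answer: -2154365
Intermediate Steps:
k = 144 (k = ((6 - 5) - 13)² = (1 - 13)² = (-12)² = 144)
D(a, c) = 20 (D(a, c) = (5 - 1)*5 = 4*5 = 20)
U(n, L) = 20 - n
U(-1512, k) - 1*2155897 = (20 - 1*(-1512)) - 1*2155897 = (20 + 1512) - 2155897 = 1532 - 2155897 = -2154365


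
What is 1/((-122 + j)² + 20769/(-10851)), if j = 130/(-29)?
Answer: 3041897/48658105965 ≈ 6.2516e-5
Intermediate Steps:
j = -130/29 (j = 130*(-1/29) = -130/29 ≈ -4.4828)
1/((-122 + j)² + 20769/(-10851)) = 1/((-122 - 130/29)² + 20769/(-10851)) = 1/((-3668/29)² + 20769*(-1/10851)) = 1/(13454224/841 - 6923/3617) = 1/(48658105965/3041897) = 3041897/48658105965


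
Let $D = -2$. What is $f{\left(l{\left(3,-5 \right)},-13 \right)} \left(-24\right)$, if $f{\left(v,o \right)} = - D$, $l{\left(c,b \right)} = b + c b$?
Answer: $-48$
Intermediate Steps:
$l{\left(c,b \right)} = b + b c$
$f{\left(v,o \right)} = 2$ ($f{\left(v,o \right)} = \left(-1\right) \left(-2\right) = 2$)
$f{\left(l{\left(3,-5 \right)},-13 \right)} \left(-24\right) = 2 \left(-24\right) = -48$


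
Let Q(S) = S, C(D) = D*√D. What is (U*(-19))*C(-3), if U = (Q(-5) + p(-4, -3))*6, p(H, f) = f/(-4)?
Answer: -2907*I*√3/2 ≈ -2517.5*I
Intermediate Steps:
C(D) = D^(3/2)
p(H, f) = -f/4 (p(H, f) = f*(-¼) = -f/4)
U = -51/2 (U = (-5 - ¼*(-3))*6 = (-5 + ¾)*6 = -17/4*6 = -51/2 ≈ -25.500)
(U*(-19))*C(-3) = (-51/2*(-19))*(-3)^(3/2) = 969*(-3*I*√3)/2 = -2907*I*√3/2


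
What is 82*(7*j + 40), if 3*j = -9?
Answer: 1558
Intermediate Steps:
j = -3 (j = (1/3)*(-9) = -3)
82*(7*j + 40) = 82*(7*(-3) + 40) = 82*(-21 + 40) = 82*19 = 1558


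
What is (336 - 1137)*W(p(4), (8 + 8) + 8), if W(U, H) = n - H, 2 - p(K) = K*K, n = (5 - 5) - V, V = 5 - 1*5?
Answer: 19224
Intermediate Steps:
V = 0 (V = 5 - 5 = 0)
n = 0 (n = (5 - 5) - 1*0 = 0 + 0 = 0)
p(K) = 2 - K**2 (p(K) = 2 - K*K = 2 - K**2)
W(U, H) = -H (W(U, H) = 0 - H = -H)
(336 - 1137)*W(p(4), (8 + 8) + 8) = (336 - 1137)*(-((8 + 8) + 8)) = -(-801)*(16 + 8) = -(-801)*24 = -801*(-24) = 19224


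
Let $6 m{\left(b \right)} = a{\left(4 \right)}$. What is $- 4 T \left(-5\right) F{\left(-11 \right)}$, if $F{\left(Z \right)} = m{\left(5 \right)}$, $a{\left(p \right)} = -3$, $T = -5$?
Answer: $50$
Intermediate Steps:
$m{\left(b \right)} = - \frac{1}{2}$ ($m{\left(b \right)} = \frac{1}{6} \left(-3\right) = - \frac{1}{2}$)
$F{\left(Z \right)} = - \frac{1}{2}$
$- 4 T \left(-5\right) F{\left(-11 \right)} = \left(-4\right) \left(-5\right) \left(-5\right) \left(- \frac{1}{2}\right) = 20 \left(-5\right) \left(- \frac{1}{2}\right) = \left(-100\right) \left(- \frac{1}{2}\right) = 50$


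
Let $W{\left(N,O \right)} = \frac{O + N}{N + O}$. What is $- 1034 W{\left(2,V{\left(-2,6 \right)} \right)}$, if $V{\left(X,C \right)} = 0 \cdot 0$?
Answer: $-1034$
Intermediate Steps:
$V{\left(X,C \right)} = 0$
$W{\left(N,O \right)} = 1$ ($W{\left(N,O \right)} = \frac{N + O}{N + O} = 1$)
$- 1034 W{\left(2,V{\left(-2,6 \right)} \right)} = \left(-1034\right) 1 = -1034$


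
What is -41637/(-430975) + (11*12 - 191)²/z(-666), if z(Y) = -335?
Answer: -297255116/28875325 ≈ -10.294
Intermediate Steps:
-41637/(-430975) + (11*12 - 191)²/z(-666) = -41637/(-430975) + (11*12 - 191)²/(-335) = -41637*(-1/430975) + (132 - 191)²*(-1/335) = 41637/430975 + (-59)²*(-1/335) = 41637/430975 + 3481*(-1/335) = 41637/430975 - 3481/335 = -297255116/28875325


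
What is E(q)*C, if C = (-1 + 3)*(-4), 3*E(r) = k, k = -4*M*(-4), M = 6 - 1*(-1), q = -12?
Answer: -896/3 ≈ -298.67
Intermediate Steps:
M = 7 (M = 6 + 1 = 7)
k = 112 (k = -4*7*(-4) = -28*(-4) = 112)
E(r) = 112/3 (E(r) = (1/3)*112 = 112/3)
C = -8 (C = 2*(-4) = -8)
E(q)*C = (112/3)*(-8) = -896/3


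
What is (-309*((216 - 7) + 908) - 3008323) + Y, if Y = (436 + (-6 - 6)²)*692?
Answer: -2952116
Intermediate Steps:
Y = 401360 (Y = (436 + (-12)²)*692 = (436 + 144)*692 = 580*692 = 401360)
(-309*((216 - 7) + 908) - 3008323) + Y = (-309*((216 - 7) + 908) - 3008323) + 401360 = (-309*(209 + 908) - 3008323) + 401360 = (-309*1117 - 3008323) + 401360 = (-345153 - 3008323) + 401360 = -3353476 + 401360 = -2952116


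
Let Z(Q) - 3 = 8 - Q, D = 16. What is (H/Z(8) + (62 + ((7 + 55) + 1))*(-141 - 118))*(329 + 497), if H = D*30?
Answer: -26609590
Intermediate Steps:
Z(Q) = 11 - Q (Z(Q) = 3 + (8 - Q) = 11 - Q)
H = 480 (H = 16*30 = 480)
(H/Z(8) + (62 + ((7 + 55) + 1))*(-141 - 118))*(329 + 497) = (480/(11 - 1*8) + (62 + ((7 + 55) + 1))*(-141 - 118))*(329 + 497) = (480/(11 - 8) + (62 + (62 + 1))*(-259))*826 = (480/3 + (62 + 63)*(-259))*826 = (480*(⅓) + 125*(-259))*826 = (160 - 32375)*826 = -32215*826 = -26609590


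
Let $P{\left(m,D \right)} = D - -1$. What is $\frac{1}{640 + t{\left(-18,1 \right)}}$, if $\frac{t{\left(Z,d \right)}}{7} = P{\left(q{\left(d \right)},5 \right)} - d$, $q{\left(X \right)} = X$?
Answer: $\frac{1}{675} \approx 0.0014815$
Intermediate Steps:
$P{\left(m,D \right)} = 1 + D$ ($P{\left(m,D \right)} = D + 1 = 1 + D$)
$t{\left(Z,d \right)} = 42 - 7 d$ ($t{\left(Z,d \right)} = 7 \left(\left(1 + 5\right) - d\right) = 7 \left(6 - d\right) = 42 - 7 d$)
$\frac{1}{640 + t{\left(-18,1 \right)}} = \frac{1}{640 + \left(42 - 7\right)} = \frac{1}{640 + 35} = \frac{1}{675}$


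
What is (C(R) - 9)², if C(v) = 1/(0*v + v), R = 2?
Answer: 289/4 ≈ 72.250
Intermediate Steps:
C(v) = 1/v (C(v) = 1/(0 + v) = 1/v)
(C(R) - 9)² = (1/2 - 9)² = (½ - 9)² = (-17/2)² = 289/4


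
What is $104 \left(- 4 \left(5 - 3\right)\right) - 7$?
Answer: $-839$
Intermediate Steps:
$104 \left(- 4 \left(5 - 3\right)\right) - 7 = 104 \left(\left(-4\right) 2\right) - 7 = 104 \left(-8\right) - 7 = -832 - 7 = -839$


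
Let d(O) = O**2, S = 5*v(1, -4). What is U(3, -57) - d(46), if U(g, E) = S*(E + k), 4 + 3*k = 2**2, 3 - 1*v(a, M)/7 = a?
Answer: -6106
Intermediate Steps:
v(a, M) = 21 - 7*a
k = 0 (k = -4/3 + (1/3)*2**2 = -4/3 + (1/3)*4 = -4/3 + 4/3 = 0)
S = 70 (S = 5*(21 - 7*1) = 5*(21 - 7) = 5*14 = 70)
U(g, E) = 70*E (U(g, E) = 70*(E + 0) = 70*E)
U(3, -57) - d(46) = 70*(-57) - 1*46**2 = -3990 - 1*2116 = -3990 - 2116 = -6106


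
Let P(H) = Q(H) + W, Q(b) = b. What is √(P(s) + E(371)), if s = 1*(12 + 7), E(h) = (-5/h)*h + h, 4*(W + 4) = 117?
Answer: √1641/2 ≈ 20.255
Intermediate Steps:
W = 101/4 (W = -4 + (¼)*117 = -4 + 117/4 = 101/4 ≈ 25.250)
E(h) = -5 + h
s = 19 (s = 1*19 = 19)
P(H) = 101/4 + H (P(H) = H + 101/4 = 101/4 + H)
√(P(s) + E(371)) = √((101/4 + 19) + (-5 + 371)) = √(177/4 + 366) = √(1641/4) = √1641/2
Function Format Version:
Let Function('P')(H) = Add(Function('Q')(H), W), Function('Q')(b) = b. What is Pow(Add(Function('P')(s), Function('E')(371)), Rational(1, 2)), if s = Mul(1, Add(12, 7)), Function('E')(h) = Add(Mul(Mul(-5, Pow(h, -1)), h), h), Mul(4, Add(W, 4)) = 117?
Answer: Mul(Rational(1, 2), Pow(1641, Rational(1, 2))) ≈ 20.255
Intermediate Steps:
W = Rational(101, 4) (W = Add(-4, Mul(Rational(1, 4), 117)) = Add(-4, Rational(117, 4)) = Rational(101, 4) ≈ 25.250)
Function('E')(h) = Add(-5, h)
s = 19 (s = Mul(1, 19) = 19)
Function('P')(H) = Add(Rational(101, 4), H) (Function('P')(H) = Add(H, Rational(101, 4)) = Add(Rational(101, 4), H))
Pow(Add(Function('P')(s), Function('E')(371)), Rational(1, 2)) = Pow(Add(Add(Rational(101, 4), 19), Add(-5, 371)), Rational(1, 2)) = Pow(Add(Rational(177, 4), 366), Rational(1, 2)) = Pow(Rational(1641, 4), Rational(1, 2)) = Mul(Rational(1, 2), Pow(1641, Rational(1, 2)))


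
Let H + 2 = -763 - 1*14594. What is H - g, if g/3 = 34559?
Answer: -119036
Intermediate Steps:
g = 103677 (g = 3*34559 = 103677)
H = -15359 (H = -2 + (-763 - 1*14594) = -2 + (-763 - 14594) = -2 - 15357 = -15359)
H - g = -15359 - 1*103677 = -15359 - 103677 = -119036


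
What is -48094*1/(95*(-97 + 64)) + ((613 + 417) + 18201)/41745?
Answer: 12533171/793155 ≈ 15.802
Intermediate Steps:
-48094*1/(95*(-97 + 64)) + ((613 + 417) + 18201)/41745 = -48094/(95*(-33)) + (1030 + 18201)*(1/41745) = -48094/(-3135) + 19231*(1/41745) = -48094*(-1/3135) + 19231/41745 = 48094/3135 + 19231/41745 = 12533171/793155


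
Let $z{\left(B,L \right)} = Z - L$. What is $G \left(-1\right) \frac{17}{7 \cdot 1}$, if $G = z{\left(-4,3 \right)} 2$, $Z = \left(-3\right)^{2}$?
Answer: $- \frac{204}{7} \approx -29.143$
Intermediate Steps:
$Z = 9$
$z{\left(B,L \right)} = 9 - L$
$G = 12$ ($G = \left(9 - 3\right) 2 = 6 \cdot 2 = 12$)
$G \left(-1\right) \frac{17}{7 \cdot 1} = 12 \left(-1\right) \frac{17}{7 \cdot 1} = - 12 \cdot \frac{17}{7} = - 12 \cdot 17 \cdot \frac{1}{7} = \left(-12\right) \frac{17}{7} = - \frac{204}{7}$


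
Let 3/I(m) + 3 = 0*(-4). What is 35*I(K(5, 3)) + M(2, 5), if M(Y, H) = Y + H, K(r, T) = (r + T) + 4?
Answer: -28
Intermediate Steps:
K(r, T) = 4 + T + r (K(r, T) = (T + r) + 4 = 4 + T + r)
I(m) = -1 (I(m) = 3/(-3 + 0*(-4)) = 3/(-3 + 0) = 3/(-3) = 3*(-⅓) = -1)
M(Y, H) = H + Y
35*I(K(5, 3)) + M(2, 5) = 35*(-1) + (5 + 2) = -35 + 7 = -28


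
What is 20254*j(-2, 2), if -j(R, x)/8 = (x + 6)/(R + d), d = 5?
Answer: -1296256/3 ≈ -4.3209e+5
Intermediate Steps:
j(R, x) = -8*(6 + x)/(5 + R) (j(R, x) = -8*(x + 6)/(R + 5) = -8*(6 + x)/(5 + R))
20254*j(-2, 2) = 20254*(8*(-6 - 1*2)/(5 - 2)) = 20254*(8*(-6 - 2)/3) = 20254*(8*(1/3)*(-8)) = 20254*(-64/3) = -1296256/3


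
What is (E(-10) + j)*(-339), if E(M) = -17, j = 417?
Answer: -135600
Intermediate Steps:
(E(-10) + j)*(-339) = (-17 + 417)*(-339) = 400*(-339) = -135600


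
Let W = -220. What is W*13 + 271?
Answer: -2589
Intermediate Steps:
W*13 + 271 = -220*13 + 271 = -2860 + 271 = -2589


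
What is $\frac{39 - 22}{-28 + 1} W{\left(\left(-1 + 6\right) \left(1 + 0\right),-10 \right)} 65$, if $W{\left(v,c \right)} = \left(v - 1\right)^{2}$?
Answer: $- \frac{17680}{27} \approx -654.81$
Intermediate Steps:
$W{\left(v,c \right)} = \left(-1 + v\right)^{2}$
$\frac{39 - 22}{-28 + 1} W{\left(\left(-1 + 6\right) \left(1 + 0\right),-10 \right)} 65 = \frac{39 - 22}{-28 + 1} \left(-1 + \left(-1 + 6\right) \left(1 + 0\right)\right)^{2} \cdot 65 = \frac{17}{-27} \left(-1 + 5 \cdot 1\right)^{2} \cdot 65 = 17 \left(- \frac{1}{27}\right) \left(-1 + 5\right)^{2} \cdot 65 = - \frac{17 \cdot 4^{2}}{27} \cdot 65 = \left(- \frac{17}{27}\right) 16 \cdot 65 = \left(- \frac{272}{27}\right) 65 = - \frac{17680}{27}$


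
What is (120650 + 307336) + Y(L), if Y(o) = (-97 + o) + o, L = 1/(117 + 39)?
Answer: 33375343/78 ≈ 4.2789e+5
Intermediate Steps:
L = 1/156 ≈ 0.0064103
Y(o) = -97 + 2*o
(120650 + 307336) + Y(L) = (120650 + 307336) + (-97 + 2*(1/156)) = 427986 + (-97 + 1/78) = 427986 - 7565/78 = 33375343/78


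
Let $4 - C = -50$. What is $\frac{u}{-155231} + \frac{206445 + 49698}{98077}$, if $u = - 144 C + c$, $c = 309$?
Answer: $\frac{40493674992}{15224590787} \approx 2.6598$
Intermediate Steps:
$C = 54$ ($C = 4 - -50 = 4 + 50 = 54$)
$u = -7467$ ($u = \left(-144\right) 54 + 309 = -7776 + 309 = -7467$)
$\frac{u}{-155231} + \frac{206445 + 49698}{98077} = - \frac{7467}{-155231} + \frac{206445 + 49698}{98077} = \left(-7467\right) \left(- \frac{1}{155231}\right) + 256143 \cdot \frac{1}{98077} = \frac{7467}{155231} + \frac{256143}{98077} = \frac{40493674992}{15224590787}$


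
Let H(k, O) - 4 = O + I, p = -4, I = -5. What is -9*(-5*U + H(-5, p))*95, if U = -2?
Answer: -4275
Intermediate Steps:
H(k, O) = -1 + O (H(k, O) = 4 + (O - 5) = 4 + (-5 + O) = -1 + O)
-9*(-5*U + H(-5, p))*95 = -9*(-5*(-2) + (-1 - 4))*95 = -9*(10 - 5)*95 = -9*5*95 = -45*95 = -4275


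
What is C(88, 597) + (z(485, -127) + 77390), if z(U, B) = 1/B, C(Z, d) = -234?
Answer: 9798811/127 ≈ 77156.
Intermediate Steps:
C(88, 597) + (z(485, -127) + 77390) = -234 + (1/(-127) + 77390) = -234 + (-1/127 + 77390) = -234 + 9828529/127 = 9798811/127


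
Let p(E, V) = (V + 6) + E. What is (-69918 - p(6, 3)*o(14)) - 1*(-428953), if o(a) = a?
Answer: 358825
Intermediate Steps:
p(E, V) = 6 + E + V (p(E, V) = (6 + V) + E = 6 + E + V)
(-69918 - p(6, 3)*o(14)) - 1*(-428953) = (-69918 - (6 + 6 + 3)*14) - 1*(-428953) = (-69918 - 15*14) + 428953 = (-69918 - 1*210) + 428953 = (-69918 - 210) + 428953 = -70128 + 428953 = 358825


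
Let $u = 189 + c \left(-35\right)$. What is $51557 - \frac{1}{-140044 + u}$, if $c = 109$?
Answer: $\frac{7407194191}{143670} \approx 51557.0$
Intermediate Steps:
$u = -3626$ ($u = 189 + 109 \left(-35\right) = 189 - 3815 = -3626$)
$51557 - \frac{1}{-140044 + u} = 51557 - \frac{1}{-140044 - 3626} = 51557 - \frac{1}{-143670} = 51557 - - \frac{1}{143670} = 51557 + \frac{1}{143670} = \frac{7407194191}{143670}$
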